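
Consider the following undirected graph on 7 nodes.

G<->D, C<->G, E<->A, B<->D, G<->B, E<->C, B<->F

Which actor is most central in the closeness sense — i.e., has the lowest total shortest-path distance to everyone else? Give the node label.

Farness (sum of distances to all others) for each node — A:19, B:12, C:11, D:13, E:14, F:17, G:10.
The smallest farness is 10, for G, so G has the highest closeness.

G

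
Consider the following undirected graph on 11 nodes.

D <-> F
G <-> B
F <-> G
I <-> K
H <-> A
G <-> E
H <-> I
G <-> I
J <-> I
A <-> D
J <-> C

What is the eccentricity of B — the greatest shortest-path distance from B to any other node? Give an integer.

Distances from B: A:4, C:4, D:3, E:2, F:2, G:1, H:3, I:2, J:3, K:3.
The largest is 4 (to A and C), so the eccentricity of B is 4.

4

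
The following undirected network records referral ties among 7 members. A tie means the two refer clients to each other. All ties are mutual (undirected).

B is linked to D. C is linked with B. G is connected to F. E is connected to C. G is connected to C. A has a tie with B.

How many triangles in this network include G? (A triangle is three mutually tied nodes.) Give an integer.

G's neighbors are C and F, but none of them are tied to each other, so no triangle contains G.

0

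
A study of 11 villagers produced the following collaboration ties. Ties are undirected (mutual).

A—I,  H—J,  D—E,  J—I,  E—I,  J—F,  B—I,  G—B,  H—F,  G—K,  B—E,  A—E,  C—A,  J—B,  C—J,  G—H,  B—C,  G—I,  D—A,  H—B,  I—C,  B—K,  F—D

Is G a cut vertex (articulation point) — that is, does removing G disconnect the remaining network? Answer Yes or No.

Even without G, every remaining node can still reach every other (the residual graph is connected), so G is not a cut vertex.

No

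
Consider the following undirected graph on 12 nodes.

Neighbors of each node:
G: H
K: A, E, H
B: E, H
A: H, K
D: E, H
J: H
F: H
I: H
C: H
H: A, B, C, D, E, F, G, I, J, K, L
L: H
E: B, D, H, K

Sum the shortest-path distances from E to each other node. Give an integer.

Distances from E: A:2, B:1, C:2, D:1, F:2, G:2, H:1, I:2, J:2, K:1, L:2.
Sum = 2 + 1 + 2 + 1 + 2 + 2 + 1 + 2 + 2 + 1 + 2 = 18.

18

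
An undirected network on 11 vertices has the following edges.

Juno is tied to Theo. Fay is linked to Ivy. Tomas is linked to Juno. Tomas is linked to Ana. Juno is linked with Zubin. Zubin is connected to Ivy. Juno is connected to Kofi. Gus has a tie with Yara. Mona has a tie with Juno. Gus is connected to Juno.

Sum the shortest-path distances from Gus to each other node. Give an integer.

22

Distances from Gus: Ana:3, Fay:4, Ivy:3, Juno:1, Kofi:2, Mona:2, Theo:2, Tomas:2, Yara:1, Zubin:2.
Sum = 3 + 4 + 3 + 1 + 2 + 2 + 2 + 2 + 1 + 2 = 22.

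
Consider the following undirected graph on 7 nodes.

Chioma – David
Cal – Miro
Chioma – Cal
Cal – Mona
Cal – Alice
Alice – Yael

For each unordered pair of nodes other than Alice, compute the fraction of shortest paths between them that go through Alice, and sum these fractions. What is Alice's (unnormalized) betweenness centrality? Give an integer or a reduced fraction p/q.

Pairs whose geodesics pass through Alice — Chioma–Yael: 1; Yael–Cal: 1; Yael–Miro: 1; Yael–Mona: 1; Yael–David: 1.
All other pairs contribute 0.
Summing the contributions gives betweenness(Alice) = 5.

5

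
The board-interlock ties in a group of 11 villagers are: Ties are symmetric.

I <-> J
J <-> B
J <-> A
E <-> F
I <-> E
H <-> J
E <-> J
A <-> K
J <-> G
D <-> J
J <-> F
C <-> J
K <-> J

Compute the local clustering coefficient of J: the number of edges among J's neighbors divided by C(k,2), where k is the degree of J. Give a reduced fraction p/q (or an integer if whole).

J's neighbors: A, B, C, D, E, F, G, H, I, and K (k = 10).
Possible neighbor pairs: C(10,2) = 45. Edges among them: A–K, E–F, E–I → e = 3.
Clustering(J) = 3/45 = 1/15.

1/15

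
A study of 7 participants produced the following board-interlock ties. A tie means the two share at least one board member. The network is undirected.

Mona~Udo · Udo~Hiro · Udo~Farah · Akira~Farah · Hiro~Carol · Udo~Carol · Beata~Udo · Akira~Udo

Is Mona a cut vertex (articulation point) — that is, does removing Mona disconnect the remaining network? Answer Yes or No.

Even without Mona, every remaining node can still reach every other (the residual graph is connected), so Mona is not a cut vertex.

No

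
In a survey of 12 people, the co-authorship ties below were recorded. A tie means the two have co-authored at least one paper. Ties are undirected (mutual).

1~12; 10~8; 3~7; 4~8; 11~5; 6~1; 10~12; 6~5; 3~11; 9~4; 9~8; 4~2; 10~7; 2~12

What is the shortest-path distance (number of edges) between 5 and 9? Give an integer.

One shortest route is 5 – 11 – 3 – 7 – 10 – 8 – 9, which uses 6 edges, and at distance 5 from 5 we only reach {4, 8}, which does not include 9. So d(5,9) = 6.

6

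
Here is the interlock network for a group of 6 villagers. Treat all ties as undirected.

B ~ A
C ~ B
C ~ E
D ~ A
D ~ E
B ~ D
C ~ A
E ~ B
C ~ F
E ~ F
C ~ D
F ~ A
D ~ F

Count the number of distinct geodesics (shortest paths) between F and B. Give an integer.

The shortest distance is 2. The length-2 paths are: F–C–B; F–A–B; F–D–B; F–E–B.
That gives 4 distinct shortest paths.

4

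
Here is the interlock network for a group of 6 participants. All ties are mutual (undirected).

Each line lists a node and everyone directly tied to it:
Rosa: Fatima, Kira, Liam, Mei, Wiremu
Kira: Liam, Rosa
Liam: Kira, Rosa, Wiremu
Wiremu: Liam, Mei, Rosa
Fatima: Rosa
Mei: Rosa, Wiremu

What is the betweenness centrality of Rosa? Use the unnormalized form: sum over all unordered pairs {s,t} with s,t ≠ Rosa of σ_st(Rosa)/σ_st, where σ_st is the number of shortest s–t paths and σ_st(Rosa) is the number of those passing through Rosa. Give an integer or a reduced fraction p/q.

Pairs whose geodesics pass through Rosa — Kira–Mei: 1; Kira–Fatima: 1; Kira–Wiremu: 1/2; Mei–Fatima: 1; Mei–Liam: 1/2; Fatima–Wiremu: 1; Fatima–Liam: 1.
All other pairs contribute 0.
Summing the contributions gives betweenness(Rosa) = 6.

6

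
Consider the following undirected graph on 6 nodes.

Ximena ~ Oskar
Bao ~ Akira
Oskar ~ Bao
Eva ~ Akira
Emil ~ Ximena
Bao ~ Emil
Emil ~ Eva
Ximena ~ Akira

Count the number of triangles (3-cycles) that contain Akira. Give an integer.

Akira's neighbors are Bao, Eva, and Ximena, but none of them are tied to each other, so no triangle contains Akira.

0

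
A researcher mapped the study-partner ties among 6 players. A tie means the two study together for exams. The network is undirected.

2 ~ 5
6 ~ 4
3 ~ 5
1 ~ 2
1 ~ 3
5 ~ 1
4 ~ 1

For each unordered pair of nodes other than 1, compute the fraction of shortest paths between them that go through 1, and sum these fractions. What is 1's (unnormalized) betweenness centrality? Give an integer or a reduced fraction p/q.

Pairs whose geodesics pass through 1 — 2–3: 1/2; 2–4: 1; 2–6: 1; 5–4: 1; 5–6: 1; 3–4: 1; 3–6: 1.
All other pairs contribute 0.
Summing the contributions gives betweenness(1) = 13/2.

13/2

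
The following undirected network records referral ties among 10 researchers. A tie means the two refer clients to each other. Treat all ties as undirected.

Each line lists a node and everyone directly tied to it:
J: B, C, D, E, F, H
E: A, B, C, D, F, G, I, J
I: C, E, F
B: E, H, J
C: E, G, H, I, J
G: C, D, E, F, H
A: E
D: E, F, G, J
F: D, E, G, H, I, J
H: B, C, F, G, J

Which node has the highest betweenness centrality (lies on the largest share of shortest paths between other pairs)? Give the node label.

Unnormalized betweenness of each node: A:0, B:2/5, C:53/30, D:1/5, E:377/30, F:13/5, G:19/15, H:47/30, I:1/5, J:73/30.
E has the largest value, 377/30, making it the main broker — the node through which the most shortest paths run.

E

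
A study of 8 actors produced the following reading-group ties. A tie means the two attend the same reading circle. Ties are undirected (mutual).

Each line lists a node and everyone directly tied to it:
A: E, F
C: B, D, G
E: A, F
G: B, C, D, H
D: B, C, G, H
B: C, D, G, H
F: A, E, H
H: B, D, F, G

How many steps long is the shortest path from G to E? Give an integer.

One shortest route is G – H – F – E, which uses 3 edges, and at distance 2 from G we only reach {F}, which does not include E. So d(G,E) = 3.

3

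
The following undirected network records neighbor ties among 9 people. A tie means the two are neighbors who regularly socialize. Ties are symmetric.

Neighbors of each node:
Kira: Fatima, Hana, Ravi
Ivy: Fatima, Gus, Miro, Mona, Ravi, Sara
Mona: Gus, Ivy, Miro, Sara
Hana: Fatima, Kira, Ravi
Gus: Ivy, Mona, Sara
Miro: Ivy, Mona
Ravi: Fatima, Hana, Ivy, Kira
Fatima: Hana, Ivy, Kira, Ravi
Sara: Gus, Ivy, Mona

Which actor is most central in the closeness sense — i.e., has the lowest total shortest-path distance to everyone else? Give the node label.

Ivy

Farness (sum of distances to all others) for each node — Fatima:12, Gus:15, Hana:17, Ivy:10, Kira:17, Miro:16, Mona:14, Ravi:12, Sara:15.
The smallest farness is 10, for Ivy, so Ivy has the highest closeness.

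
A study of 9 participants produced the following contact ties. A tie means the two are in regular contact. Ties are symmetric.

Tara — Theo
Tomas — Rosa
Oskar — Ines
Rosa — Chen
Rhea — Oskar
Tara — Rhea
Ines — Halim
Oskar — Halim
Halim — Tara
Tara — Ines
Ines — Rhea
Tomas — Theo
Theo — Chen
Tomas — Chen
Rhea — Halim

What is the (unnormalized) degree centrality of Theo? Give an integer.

3

Theo is directly tied to Chen, Tara, and Tomas. That is 3 neighbors, so the degree of Theo is 3.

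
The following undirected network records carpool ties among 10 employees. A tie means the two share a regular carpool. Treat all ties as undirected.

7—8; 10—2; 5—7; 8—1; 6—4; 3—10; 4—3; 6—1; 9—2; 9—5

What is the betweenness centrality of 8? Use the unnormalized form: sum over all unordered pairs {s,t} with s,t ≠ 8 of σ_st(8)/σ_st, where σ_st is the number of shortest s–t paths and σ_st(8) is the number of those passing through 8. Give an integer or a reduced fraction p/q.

Pairs whose geodesics pass through 8 — 9–1: 1; 9–6: 1/2; 5–1: 1; 5–6: 1; 5–4: 1/2; 7–1: 1; 7–6: 1; 7–4: 1; 7–3: 1/2; 1–2: 1/2.
All other pairs contribute 0.
Summing the contributions gives betweenness(8) = 8.

8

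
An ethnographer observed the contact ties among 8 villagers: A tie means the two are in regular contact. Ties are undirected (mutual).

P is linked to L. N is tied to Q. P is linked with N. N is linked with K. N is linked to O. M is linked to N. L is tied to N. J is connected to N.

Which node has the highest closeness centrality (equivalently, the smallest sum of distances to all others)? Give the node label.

N

Farness (sum of distances to all others) for each node — J:13, K:13, L:12, M:13, N:7, O:13, P:12, Q:13.
The smallest farness is 7, for N, so N has the highest closeness.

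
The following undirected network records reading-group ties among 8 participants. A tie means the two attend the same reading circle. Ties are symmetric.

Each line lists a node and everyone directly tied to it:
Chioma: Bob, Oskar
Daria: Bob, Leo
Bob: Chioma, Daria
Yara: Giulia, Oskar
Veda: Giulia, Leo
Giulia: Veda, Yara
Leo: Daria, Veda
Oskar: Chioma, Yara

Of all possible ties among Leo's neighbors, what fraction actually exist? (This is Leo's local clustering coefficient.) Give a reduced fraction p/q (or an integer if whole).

0

Leo's neighbors: Daria and Veda (k = 2).
Possible neighbor pairs: C(2,2) = 1. Edges among them: none → e = 0.
Clustering(Leo) = 0/1.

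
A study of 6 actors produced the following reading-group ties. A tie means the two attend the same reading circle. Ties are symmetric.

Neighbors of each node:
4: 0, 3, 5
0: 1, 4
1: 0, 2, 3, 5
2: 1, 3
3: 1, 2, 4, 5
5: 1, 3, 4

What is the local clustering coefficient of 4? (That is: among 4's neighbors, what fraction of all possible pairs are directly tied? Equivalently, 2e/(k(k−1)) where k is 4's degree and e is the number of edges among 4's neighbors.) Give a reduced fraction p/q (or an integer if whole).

1/3

4's neighbors: 0, 3, and 5 (k = 3).
Possible neighbor pairs: C(3,2) = 3. Edges among them: 3–5 → e = 1.
Clustering(4) = 1/3.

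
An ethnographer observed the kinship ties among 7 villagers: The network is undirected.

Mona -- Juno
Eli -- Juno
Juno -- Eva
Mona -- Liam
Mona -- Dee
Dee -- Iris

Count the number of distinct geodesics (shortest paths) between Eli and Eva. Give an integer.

1

The shortest distance is 2, and the only length-2 path is Eli–Juno–Eva. So there is exactly 1 shortest path.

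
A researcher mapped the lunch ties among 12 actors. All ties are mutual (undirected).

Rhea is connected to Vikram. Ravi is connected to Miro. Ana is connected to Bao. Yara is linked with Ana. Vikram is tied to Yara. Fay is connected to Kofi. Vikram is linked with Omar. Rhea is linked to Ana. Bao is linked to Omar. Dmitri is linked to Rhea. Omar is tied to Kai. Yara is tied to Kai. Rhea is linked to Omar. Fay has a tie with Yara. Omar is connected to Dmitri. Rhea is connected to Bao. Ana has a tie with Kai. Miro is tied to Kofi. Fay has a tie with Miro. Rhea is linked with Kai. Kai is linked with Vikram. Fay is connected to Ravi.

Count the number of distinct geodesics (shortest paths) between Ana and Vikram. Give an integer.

The shortest distance is 2. The length-2 paths are: Ana–Rhea–Vikram; Ana–Kai–Vikram; Ana–Yara–Vikram.
That gives 3 distinct shortest paths.

3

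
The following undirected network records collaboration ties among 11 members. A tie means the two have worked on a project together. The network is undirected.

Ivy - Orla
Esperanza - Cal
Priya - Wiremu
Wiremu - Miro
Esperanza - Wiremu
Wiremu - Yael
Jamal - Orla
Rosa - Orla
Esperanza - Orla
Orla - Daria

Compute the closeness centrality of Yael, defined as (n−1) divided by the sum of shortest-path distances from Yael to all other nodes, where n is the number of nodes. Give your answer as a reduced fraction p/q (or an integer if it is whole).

Distances from Yael: Cal:3, Daria:4, Esperanza:2, Ivy:4, Jamal:4, Miro:2, Orla:3, Priya:2, Rosa:4, Wiremu:1. Sum = 29.
n = 11, so closeness = 10/29.

10/29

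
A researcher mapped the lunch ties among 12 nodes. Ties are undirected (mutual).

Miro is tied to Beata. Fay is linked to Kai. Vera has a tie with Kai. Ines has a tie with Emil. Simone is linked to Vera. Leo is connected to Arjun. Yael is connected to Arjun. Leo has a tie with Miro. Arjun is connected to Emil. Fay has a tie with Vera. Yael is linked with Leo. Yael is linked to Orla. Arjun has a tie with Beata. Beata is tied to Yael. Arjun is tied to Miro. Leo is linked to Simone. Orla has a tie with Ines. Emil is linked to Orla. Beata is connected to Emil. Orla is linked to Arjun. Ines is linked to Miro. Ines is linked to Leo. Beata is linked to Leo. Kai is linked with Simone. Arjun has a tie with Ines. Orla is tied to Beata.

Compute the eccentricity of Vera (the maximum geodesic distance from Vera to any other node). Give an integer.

Distances from Vera: Arjun:3, Beata:3, Emil:4, Fay:1, Ines:3, Kai:1, Leo:2, Miro:3, Orla:4, Simone:1, Yael:3.
The largest is 4 (to Orla and Emil), so the eccentricity of Vera is 4.

4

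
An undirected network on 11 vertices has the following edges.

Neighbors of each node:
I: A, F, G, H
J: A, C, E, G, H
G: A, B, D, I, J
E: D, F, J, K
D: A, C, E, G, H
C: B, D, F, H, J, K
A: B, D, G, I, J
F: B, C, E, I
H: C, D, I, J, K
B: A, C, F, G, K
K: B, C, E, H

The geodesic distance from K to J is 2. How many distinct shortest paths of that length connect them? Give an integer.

3

The shortest distance is 2. The length-2 paths are: K–H–J; K–C–J; K–E–J.
That gives 3 distinct shortest paths.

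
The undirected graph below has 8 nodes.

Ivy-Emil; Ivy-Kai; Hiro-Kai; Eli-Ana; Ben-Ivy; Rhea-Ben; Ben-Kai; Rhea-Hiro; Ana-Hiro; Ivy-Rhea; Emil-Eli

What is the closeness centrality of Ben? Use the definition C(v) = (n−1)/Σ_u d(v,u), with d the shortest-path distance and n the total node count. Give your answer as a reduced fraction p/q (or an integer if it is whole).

7/13

Distances from Ben: Ana:3, Eli:3, Emil:2, Hiro:2, Ivy:1, Kai:1, Rhea:1. Sum = 13.
n = 8, so closeness = 7/13.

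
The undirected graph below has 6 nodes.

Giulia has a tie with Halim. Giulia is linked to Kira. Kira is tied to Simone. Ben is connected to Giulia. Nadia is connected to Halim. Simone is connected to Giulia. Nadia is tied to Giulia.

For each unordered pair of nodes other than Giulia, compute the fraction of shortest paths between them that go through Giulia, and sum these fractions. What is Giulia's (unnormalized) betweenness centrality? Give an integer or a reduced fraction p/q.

Pairs whose geodesics pass through Giulia — Halim–Ben: 1; Halim–Simone: 1; Halim–Kira: 1; Ben–Nadia: 1; Ben–Simone: 1; Ben–Kira: 1; Nadia–Simone: 1; Nadia–Kira: 1.
All other pairs contribute 0.
Summing the contributions gives betweenness(Giulia) = 8.

8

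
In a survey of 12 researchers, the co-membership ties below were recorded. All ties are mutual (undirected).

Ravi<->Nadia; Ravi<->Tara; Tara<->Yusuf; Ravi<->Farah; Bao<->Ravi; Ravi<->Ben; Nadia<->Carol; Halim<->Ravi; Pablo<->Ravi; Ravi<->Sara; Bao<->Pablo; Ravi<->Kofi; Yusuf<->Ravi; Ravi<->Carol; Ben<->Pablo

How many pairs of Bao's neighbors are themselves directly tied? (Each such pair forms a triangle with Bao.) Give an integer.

1

Bao's neighbors: Pablo and Ravi.
Neighbor pairs that are themselves tied: Bao–Pablo–Ravi. Each forms one triangle with Bao, for 1 in total.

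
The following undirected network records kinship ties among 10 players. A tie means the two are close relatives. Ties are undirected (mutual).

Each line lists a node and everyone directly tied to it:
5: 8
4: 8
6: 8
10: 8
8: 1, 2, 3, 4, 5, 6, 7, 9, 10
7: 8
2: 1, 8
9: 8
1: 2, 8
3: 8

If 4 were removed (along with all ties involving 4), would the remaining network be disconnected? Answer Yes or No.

No

Even without 4, every remaining node can still reach every other (the residual graph is connected), so 4 is not a cut vertex.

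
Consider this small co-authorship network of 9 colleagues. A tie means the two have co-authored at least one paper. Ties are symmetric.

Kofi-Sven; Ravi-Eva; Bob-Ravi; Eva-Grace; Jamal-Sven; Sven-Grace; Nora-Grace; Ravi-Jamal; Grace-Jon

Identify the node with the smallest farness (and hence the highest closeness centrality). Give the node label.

Grace

Farness (sum of distances to all others) for each node — Bob:23, Eva:15, Grace:13, Jamal:16, Jon:20, Kofi:21, Nora:20, Ravi:16, Sven:14.
The smallest farness is 13, for Grace, so Grace has the highest closeness.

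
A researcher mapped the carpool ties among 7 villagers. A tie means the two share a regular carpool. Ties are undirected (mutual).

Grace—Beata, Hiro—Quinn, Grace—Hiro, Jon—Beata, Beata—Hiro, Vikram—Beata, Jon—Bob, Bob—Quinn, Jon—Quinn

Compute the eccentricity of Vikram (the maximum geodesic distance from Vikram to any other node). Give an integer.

3

Distances from Vikram: Beata:1, Bob:3, Grace:2, Hiro:2, Jon:2, Quinn:3.
The largest is 3 (to Bob and Quinn), so the eccentricity of Vikram is 3.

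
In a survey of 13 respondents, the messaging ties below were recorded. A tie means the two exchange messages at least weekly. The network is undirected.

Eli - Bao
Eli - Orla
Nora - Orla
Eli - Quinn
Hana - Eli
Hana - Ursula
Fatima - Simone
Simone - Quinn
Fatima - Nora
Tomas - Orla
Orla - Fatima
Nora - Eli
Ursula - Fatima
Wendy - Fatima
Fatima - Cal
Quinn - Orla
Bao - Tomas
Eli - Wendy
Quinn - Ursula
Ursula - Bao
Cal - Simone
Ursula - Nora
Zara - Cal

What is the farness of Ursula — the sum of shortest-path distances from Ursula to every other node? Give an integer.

20

Distances from Ursula: Bao:1, Cal:2, Eli:2, Fatima:1, Hana:1, Nora:1, Orla:2, Quinn:1, Simone:2, Tomas:2, Wendy:2, Zara:3.
Sum = 1 + 2 + 2 + 1 + 1 + 1 + 2 + 1 + 2 + 2 + 2 + 3 = 20.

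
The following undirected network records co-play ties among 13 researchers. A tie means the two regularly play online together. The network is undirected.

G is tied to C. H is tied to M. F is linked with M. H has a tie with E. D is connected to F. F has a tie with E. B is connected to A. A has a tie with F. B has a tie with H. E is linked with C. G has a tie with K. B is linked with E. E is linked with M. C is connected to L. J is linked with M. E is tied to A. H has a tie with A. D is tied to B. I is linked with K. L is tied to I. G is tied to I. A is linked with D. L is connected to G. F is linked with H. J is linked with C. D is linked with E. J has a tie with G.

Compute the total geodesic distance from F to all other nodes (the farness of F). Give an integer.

25

Distances from F: A:1, B:2, C:2, D:1, E:1, G:3, H:1, I:4, J:2, K:4, L:3, M:1.
Sum = 1 + 2 + 2 + 1 + 1 + 3 + 1 + 4 + 2 + 4 + 3 + 1 = 25.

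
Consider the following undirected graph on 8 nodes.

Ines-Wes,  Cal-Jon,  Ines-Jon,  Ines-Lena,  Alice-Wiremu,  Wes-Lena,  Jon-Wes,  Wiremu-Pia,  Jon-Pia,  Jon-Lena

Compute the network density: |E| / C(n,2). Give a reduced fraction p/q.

5/14

There are 10 edges and 8 nodes, so the maximum possible is C(8,2) = 28.
Density = 10/28 = 5/14.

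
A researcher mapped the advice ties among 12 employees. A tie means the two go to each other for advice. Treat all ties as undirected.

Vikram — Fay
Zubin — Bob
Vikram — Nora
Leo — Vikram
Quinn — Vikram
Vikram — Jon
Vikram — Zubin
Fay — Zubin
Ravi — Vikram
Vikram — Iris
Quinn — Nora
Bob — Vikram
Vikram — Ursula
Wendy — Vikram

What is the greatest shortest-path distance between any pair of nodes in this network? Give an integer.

2

Eccentricity of each node (its greatest distance to any other): Bob:2, Fay:2, Iris:2, Jon:2, Leo:2, Nora:2, Quinn:2, Ravi:2, Ursula:2, Vikram:1, Wendy:2, Zubin:2.
The maximum eccentricity is 2, realized for instance by the pair Quinn–Fay via Quinn – Vikram – Fay. So the diameter is 2.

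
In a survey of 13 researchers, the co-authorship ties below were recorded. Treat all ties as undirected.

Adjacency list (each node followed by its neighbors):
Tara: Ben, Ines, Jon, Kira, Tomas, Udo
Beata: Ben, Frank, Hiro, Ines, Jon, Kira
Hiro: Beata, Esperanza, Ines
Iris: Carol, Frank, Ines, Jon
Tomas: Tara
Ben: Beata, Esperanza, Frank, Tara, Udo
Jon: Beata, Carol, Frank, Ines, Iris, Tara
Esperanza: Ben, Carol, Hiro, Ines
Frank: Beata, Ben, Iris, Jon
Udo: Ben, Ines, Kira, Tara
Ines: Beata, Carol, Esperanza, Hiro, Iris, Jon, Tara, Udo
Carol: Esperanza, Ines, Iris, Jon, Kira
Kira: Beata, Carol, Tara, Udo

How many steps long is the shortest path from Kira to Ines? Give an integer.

2

One shortest route is Kira – Tara – Ines, which uses 2 edges, and Kira and Ines are not directly tied, so nothing shorter exists. So d(Kira,Ines) = 2.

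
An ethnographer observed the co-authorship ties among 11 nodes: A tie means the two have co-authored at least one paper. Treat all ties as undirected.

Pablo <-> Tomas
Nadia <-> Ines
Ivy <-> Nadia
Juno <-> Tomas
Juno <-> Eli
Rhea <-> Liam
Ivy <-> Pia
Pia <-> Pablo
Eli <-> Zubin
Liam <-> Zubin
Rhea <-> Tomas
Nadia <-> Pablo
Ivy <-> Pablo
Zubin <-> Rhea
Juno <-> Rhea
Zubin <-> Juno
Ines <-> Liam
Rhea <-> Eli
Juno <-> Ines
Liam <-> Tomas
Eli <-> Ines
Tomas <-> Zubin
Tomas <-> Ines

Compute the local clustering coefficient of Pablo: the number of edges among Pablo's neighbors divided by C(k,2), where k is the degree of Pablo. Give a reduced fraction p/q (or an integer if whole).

1/3

Pablo's neighbors: Ivy, Nadia, Pia, and Tomas (k = 4).
Possible neighbor pairs: C(4,2) = 6. Edges among them: Ivy–Nadia, Ivy–Pia → e = 2.
Clustering(Pablo) = 2/6 = 1/3.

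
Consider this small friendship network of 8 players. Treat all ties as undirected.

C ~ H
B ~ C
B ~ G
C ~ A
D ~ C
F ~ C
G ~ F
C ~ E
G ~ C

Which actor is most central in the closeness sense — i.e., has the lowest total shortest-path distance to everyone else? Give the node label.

Farness (sum of distances to all others) for each node — A:13, B:12, C:7, D:13, E:13, F:12, G:11, H:13.
The smallest farness is 7, for C, so C has the highest closeness.

C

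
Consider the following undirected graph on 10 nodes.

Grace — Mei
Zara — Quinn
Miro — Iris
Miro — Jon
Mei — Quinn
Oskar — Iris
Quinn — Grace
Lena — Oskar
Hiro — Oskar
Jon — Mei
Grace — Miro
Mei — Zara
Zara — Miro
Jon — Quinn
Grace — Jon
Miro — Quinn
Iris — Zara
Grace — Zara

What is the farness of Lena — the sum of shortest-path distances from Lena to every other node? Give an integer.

Distances from Lena: Grace:4, Hiro:2, Iris:2, Jon:4, Mei:4, Miro:3, Oskar:1, Quinn:4, Zara:3.
Sum = 4 + 2 + 2 + 4 + 4 + 3 + 1 + 4 + 3 = 27.

27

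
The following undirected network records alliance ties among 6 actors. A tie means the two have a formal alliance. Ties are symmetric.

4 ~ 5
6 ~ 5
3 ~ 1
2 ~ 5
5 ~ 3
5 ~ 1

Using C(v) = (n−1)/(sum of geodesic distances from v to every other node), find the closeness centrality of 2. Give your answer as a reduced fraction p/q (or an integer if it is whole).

Distances from 2: 1:2, 3:2, 4:2, 5:1, 6:2. Sum = 9.
n = 6, so closeness = 5/9.

5/9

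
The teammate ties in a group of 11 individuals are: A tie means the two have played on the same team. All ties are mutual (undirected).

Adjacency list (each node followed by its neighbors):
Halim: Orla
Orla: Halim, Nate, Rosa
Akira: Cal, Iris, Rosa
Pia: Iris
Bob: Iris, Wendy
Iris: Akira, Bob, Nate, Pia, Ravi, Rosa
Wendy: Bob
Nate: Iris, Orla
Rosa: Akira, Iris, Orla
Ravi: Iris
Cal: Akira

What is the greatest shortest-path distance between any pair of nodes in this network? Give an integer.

5

Eccentricity of each node (its greatest distance to any other): Akira:3, Bob:4, Cal:4, Halim:5, Iris:3, Nate:3, Orla:4, Pia:4, Ravi:4, Rosa:3, Wendy:5.
The maximum eccentricity is 5, realized for instance by the pair Halim–Wendy via Halim – Orla – Nate – Iris – Bob – Wendy. So the diameter is 5.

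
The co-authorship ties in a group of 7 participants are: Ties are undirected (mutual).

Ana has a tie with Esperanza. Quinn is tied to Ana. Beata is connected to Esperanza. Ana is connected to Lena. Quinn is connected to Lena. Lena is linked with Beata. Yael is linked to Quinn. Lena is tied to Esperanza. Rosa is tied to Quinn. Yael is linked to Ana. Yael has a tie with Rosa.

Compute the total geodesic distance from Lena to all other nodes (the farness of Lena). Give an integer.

8

Distances from Lena: Ana:1, Beata:1, Esperanza:1, Quinn:1, Rosa:2, Yael:2.
Sum = 1 + 1 + 1 + 1 + 2 + 2 = 8.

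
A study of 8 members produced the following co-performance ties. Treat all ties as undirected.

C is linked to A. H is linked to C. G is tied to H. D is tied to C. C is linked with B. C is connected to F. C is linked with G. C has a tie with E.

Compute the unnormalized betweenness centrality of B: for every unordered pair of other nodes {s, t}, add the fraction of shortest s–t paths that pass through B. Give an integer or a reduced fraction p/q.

0

No shortest path between any pair of other nodes passes through B.
Summing the contributions gives betweenness(B) = 0.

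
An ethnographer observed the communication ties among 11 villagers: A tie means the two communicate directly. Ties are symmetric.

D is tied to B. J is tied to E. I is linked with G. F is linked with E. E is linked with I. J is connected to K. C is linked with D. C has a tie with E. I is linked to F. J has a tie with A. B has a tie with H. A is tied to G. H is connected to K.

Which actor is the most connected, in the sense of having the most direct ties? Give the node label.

Degrees — A:2, B:2, C:2, D:2, E:4, F:2, G:2, H:2, I:3, J:3, K:2.
The maximum is 4, attained only by E.

E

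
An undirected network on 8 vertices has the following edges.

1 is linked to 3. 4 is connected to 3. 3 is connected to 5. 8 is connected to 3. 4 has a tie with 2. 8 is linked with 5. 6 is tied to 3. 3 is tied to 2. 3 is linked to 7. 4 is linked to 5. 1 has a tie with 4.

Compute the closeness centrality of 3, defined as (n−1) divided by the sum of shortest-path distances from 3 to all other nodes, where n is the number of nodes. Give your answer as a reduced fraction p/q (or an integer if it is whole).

Distances from 3: 1:1, 2:1, 4:1, 5:1, 6:1, 7:1, 8:1. Sum = 7.
n = 8, so closeness = 7/7 = 1.

1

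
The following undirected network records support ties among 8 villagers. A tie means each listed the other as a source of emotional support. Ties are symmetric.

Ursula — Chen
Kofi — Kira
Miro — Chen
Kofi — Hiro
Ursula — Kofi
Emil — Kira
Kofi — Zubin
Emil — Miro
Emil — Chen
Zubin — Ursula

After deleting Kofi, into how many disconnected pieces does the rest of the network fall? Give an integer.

2

Without Kofi, the remaining ties split the others into: {Chen, Emil, Kira, Miro, Ursula, Zubin}; {Hiro}.
That's 2 separate components.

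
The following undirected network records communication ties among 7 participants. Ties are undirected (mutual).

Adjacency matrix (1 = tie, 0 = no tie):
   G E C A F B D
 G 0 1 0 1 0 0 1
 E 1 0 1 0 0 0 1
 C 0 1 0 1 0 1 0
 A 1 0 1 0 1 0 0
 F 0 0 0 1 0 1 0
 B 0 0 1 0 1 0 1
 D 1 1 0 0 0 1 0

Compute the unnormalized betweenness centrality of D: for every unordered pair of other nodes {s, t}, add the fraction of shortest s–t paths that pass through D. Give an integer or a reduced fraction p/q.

7/4

Pairs whose geodesics pass through D — G–B: 1; E–F: 1/4; E–B: 1/2.
All other pairs contribute 0.
Summing the contributions gives betweenness(D) = 7/4.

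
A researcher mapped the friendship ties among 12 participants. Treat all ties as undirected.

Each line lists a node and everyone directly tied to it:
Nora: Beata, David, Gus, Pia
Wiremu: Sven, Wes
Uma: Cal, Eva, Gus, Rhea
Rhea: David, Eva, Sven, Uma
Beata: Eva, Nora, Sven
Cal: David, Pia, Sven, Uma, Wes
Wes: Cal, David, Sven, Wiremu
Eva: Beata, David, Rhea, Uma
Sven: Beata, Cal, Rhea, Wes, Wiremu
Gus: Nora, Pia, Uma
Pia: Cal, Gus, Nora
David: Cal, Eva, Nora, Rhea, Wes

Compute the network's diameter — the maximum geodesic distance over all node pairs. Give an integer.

Eccentricity of each node (its greatest distance to any other): Beata:2, Cal:2, David:2, Eva:3, Gus:4, Nora:3, Pia:3, Rhea:3, Sven:3, Uma:3, Wes:3, Wiremu:4.
The maximum eccentricity is 4, realized for instance by the pair Gus–Wiremu via Gus – Uma – Cal – Sven – Wiremu. So the diameter is 4.

4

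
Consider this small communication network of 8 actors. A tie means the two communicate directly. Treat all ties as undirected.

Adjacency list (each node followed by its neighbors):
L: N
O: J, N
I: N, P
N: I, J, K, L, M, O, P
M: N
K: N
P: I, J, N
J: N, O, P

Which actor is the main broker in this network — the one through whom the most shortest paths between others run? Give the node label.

Unnormalized betweenness of each node: I:0, J:1/2, K:0, L:0, M:0, N:17, O:0, P:1/2.
N has the largest value, 17, making it the main broker — the node through which the most shortest paths run.

N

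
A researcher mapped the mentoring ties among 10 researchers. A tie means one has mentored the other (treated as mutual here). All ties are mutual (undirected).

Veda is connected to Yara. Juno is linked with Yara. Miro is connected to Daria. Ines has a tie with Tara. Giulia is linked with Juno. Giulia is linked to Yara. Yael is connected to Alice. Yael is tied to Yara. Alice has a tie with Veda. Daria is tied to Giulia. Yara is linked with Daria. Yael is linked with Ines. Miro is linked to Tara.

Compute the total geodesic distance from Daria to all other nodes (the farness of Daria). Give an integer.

17

Distances from Daria: Alice:3, Giulia:1, Ines:3, Juno:2, Miro:1, Tara:2, Veda:2, Yael:2, Yara:1.
Sum = 3 + 1 + 3 + 2 + 1 + 2 + 2 + 2 + 1 = 17.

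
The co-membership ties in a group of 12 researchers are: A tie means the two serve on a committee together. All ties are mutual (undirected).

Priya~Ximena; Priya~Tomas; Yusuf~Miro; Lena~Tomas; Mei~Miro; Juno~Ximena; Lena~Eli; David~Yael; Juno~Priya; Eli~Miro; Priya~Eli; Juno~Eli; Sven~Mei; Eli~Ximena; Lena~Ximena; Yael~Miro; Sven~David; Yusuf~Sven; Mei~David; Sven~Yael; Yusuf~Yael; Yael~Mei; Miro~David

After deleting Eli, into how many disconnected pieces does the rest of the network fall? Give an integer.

Without Eli, the remaining ties split the others into: {Juno, Lena, Priya, Tomas, Ximena}; {David, Mei, Miro, Sven, Yael, Yusuf}.
That's 2 separate components.

2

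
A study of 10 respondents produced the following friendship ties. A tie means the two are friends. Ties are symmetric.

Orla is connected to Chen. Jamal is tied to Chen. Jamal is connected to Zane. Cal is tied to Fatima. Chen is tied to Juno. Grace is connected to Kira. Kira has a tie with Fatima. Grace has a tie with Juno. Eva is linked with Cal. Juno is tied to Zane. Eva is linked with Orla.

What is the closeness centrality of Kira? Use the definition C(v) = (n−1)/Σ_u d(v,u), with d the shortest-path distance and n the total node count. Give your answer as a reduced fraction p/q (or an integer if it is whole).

9/23

Distances from Kira: Cal:2, Chen:3, Eva:3, Fatima:1, Grace:1, Jamal:4, Juno:2, Orla:4, Zane:3. Sum = 23.
n = 10, so closeness = 9/23.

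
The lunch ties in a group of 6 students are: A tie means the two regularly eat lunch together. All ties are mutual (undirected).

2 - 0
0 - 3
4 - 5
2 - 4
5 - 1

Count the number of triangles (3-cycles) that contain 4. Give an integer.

4's neighbors are 2 and 5, but none of them are tied to each other, so no triangle contains 4.

0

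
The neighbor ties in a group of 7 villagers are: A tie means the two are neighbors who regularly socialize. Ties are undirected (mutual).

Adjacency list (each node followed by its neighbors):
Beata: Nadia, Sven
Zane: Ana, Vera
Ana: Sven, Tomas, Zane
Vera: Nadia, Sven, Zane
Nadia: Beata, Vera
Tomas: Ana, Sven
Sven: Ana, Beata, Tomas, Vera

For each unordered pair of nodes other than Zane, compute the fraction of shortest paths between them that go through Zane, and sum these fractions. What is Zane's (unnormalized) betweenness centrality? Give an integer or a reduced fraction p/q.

5/6

Pairs whose geodesics pass through Zane — Nadia–Ana: 1/3; Vera–Ana: 1/2.
All other pairs contribute 0.
Summing the contributions gives betweenness(Zane) = 5/6.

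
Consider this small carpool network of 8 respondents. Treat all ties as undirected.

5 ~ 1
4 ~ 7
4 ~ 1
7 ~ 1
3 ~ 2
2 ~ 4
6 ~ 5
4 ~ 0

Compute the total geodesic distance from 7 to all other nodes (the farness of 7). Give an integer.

Distances from 7: 0:2, 1:1, 2:2, 3:3, 4:1, 5:2, 6:3.
Sum = 2 + 1 + 2 + 3 + 1 + 2 + 3 = 14.

14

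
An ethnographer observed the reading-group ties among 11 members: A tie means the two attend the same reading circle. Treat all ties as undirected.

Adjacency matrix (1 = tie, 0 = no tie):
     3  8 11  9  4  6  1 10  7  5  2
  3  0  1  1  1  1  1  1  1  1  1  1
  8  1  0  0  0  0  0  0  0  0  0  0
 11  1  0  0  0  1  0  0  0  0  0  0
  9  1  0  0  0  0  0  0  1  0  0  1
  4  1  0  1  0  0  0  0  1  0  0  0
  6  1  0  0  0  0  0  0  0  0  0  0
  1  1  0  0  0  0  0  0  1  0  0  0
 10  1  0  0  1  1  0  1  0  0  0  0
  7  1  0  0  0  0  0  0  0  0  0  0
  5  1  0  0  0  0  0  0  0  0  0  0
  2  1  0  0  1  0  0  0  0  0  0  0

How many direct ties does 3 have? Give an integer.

10

3 is directly tied to 1, 2, 4, 5, 6, 7, 8, 9, 10, and 11. That is 10 neighbors, so the degree of 3 is 10.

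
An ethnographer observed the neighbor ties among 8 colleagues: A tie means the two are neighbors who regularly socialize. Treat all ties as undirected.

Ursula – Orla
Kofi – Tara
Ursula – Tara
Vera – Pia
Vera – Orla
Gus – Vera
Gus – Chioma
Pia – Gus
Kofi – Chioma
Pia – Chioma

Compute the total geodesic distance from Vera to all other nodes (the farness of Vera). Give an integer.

Distances from Vera: Chioma:2, Gus:1, Kofi:3, Orla:1, Pia:1, Tara:3, Ursula:2.
Sum = 2 + 1 + 3 + 1 + 1 + 3 + 2 = 13.

13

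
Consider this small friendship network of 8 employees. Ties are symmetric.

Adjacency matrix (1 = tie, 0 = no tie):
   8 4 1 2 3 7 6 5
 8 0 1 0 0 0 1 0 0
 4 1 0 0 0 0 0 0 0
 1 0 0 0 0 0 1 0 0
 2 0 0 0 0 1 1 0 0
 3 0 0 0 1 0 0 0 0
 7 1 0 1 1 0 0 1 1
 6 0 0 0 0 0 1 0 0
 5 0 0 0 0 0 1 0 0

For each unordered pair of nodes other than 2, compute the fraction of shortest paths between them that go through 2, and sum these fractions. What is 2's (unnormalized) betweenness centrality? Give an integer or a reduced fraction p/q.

Pairs whose geodesics pass through 2 — 8–3: 1; 4–3: 1; 1–3: 1; 3–7: 1; 3–6: 1; 3–5: 1.
All other pairs contribute 0.
Summing the contributions gives betweenness(2) = 6.

6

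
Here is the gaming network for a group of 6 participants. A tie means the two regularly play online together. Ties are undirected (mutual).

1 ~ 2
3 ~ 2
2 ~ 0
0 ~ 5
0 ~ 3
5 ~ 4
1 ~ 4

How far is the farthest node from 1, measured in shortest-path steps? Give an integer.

2

Distances from 1: 0:2, 2:1, 3:2, 4:1, 5:2.
The largest is 2 (to 3, 0, and 5), so the eccentricity of 1 is 2.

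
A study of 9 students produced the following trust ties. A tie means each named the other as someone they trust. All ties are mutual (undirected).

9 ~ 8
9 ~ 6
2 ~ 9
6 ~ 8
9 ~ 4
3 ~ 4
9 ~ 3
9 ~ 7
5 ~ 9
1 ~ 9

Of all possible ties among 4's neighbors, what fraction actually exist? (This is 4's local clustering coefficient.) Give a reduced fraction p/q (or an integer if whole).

1

4's neighbors: 3 and 9 (k = 2).
Possible neighbor pairs: C(2,2) = 1. Edges among them: 3–9 → e = 1.
Clustering(4) = 1/1.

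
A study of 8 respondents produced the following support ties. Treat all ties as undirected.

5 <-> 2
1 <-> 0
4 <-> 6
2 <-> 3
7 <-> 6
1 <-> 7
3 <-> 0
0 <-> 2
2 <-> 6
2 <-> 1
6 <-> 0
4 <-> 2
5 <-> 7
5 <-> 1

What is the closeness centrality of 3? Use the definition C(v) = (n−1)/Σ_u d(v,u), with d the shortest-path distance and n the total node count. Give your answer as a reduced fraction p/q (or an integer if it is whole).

Distances from 3: 0:1, 1:2, 2:1, 4:2, 5:2, 6:2, 7:3. Sum = 13.
n = 8, so closeness = 7/13.

7/13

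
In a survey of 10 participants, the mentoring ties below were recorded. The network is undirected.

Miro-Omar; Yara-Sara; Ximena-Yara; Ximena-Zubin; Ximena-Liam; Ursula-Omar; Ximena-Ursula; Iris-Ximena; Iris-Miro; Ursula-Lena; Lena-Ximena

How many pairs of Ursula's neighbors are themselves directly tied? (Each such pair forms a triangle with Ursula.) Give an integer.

1

Ursula's neighbors: Lena, Omar, and Ximena.
Neighbor pairs that are themselves tied: Ursula–Lena–Ximena. Each forms one triangle with Ursula, for 1 in total.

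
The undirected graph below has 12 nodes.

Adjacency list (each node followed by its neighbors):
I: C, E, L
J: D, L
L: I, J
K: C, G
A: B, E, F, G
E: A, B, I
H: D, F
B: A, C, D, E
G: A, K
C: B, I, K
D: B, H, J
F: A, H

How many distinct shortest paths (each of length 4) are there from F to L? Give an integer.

The shortest distance is 4. The length-4 paths are: F–A–E–I–L; F–H–D–J–L.
That gives 2 distinct shortest paths.

2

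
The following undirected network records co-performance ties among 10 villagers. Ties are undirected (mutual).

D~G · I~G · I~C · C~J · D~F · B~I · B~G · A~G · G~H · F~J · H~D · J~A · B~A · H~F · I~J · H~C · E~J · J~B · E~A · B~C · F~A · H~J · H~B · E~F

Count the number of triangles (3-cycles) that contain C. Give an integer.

C's neighbors: B, H, I, and J.
Neighbor pairs that are themselves tied: C–B–H; C–B–I; C–B–J; C–H–J; C–I–J. Each forms one triangle with C, for 5 in total.

5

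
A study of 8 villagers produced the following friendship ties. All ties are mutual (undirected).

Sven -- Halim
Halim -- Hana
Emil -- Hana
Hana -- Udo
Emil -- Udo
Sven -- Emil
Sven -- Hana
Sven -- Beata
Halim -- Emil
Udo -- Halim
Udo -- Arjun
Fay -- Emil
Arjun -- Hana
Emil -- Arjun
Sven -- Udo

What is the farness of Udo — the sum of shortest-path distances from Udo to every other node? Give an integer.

9

Distances from Udo: Arjun:1, Beata:2, Emil:1, Fay:2, Halim:1, Hana:1, Sven:1.
Sum = 1 + 2 + 1 + 2 + 1 + 1 + 1 = 9.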